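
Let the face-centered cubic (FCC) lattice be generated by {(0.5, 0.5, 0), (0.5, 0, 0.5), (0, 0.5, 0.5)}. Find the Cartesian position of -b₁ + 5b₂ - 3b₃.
(2, -2, 1)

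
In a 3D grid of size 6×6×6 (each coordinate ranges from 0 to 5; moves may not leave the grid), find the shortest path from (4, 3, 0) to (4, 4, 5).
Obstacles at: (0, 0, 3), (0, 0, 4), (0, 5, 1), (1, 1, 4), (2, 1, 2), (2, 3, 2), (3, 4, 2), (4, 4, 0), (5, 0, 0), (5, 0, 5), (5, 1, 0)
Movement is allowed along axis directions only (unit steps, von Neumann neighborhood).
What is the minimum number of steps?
6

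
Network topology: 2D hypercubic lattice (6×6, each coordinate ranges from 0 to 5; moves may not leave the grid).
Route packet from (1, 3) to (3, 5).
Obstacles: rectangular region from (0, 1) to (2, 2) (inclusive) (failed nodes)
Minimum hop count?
4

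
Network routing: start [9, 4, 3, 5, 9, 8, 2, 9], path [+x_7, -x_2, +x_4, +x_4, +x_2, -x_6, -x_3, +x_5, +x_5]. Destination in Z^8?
(9, 4, 2, 7, 11, 7, 3, 9)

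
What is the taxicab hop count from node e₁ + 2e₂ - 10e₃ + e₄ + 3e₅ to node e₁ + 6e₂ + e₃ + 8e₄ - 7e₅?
32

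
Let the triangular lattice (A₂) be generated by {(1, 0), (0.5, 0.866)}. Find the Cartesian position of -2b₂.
(-1, -1.732)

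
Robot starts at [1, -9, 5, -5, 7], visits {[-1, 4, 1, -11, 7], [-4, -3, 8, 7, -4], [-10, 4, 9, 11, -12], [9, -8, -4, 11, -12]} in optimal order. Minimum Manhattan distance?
141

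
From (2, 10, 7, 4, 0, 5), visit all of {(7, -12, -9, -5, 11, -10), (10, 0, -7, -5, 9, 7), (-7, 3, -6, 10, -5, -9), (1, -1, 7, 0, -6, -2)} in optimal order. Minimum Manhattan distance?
172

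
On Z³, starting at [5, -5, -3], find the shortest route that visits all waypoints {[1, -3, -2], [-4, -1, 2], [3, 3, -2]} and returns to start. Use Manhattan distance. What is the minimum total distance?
44
(one optimal route: (5, -5, -3) → (1, -3, -2) → (-4, -1, 2) → (3, 3, -2) → (5, -5, -3))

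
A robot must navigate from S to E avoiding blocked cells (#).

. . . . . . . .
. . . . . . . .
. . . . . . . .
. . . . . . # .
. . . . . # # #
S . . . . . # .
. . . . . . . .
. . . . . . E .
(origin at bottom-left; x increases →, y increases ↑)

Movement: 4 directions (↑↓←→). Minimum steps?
8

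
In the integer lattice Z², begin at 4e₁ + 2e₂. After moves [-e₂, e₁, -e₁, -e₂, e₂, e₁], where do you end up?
(5, 1)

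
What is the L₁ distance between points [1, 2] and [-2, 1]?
4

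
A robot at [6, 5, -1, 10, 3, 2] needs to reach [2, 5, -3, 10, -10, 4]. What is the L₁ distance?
21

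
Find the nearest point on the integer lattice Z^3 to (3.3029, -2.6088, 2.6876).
(3, -3, 3)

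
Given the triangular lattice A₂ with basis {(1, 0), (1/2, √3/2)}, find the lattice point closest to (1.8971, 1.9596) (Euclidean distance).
(2, 1.732)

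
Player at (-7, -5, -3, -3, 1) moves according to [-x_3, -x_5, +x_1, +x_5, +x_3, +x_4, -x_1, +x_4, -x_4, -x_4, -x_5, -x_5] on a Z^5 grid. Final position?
(-7, -5, -3, -3, -1)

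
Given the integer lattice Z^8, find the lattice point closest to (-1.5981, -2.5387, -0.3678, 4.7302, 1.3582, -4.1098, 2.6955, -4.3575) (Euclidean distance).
(-2, -3, 0, 5, 1, -4, 3, -4)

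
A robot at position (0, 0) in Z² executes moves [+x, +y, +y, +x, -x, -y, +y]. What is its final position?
(1, 2)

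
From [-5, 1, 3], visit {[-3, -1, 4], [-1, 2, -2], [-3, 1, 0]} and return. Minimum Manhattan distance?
26
(one optimal route: (-5, 1, 3) → (-3, -1, 4) → (-1, 2, -2) → (-3, 1, 0) → (-5, 1, 3))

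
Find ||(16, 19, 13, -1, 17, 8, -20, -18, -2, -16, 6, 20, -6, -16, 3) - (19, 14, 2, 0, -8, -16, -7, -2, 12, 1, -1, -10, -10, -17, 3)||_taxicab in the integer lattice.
171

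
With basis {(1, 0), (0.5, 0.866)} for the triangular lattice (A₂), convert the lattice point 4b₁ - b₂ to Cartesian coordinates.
(3.5, -0.866)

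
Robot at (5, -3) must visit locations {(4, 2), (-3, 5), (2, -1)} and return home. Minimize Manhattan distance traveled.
32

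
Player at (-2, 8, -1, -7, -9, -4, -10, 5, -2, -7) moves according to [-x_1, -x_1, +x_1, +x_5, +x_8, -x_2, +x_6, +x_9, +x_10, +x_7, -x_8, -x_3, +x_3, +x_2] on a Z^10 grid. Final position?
(-3, 8, -1, -7, -8, -3, -9, 5, -1, -6)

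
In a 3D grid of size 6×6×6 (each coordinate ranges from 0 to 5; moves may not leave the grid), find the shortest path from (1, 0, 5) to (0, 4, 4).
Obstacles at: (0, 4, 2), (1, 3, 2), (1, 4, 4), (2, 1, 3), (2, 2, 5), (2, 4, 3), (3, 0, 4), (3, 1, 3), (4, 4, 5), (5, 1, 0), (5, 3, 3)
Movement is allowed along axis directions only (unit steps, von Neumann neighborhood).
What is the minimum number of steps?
6
(one shortest path: (1, 0, 5) → (0, 0, 5) → (0, 1, 5) → (0, 2, 5) → (0, 3, 5) → (0, 4, 5) → (0, 4, 4))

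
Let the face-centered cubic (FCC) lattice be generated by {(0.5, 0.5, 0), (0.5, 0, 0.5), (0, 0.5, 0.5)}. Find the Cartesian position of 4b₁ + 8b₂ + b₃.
(6, 2.5, 4.5)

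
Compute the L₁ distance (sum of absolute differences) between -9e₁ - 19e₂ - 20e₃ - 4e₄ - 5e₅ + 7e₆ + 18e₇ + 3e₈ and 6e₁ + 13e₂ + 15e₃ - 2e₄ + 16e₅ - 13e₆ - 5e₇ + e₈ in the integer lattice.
150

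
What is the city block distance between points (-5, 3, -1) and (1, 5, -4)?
11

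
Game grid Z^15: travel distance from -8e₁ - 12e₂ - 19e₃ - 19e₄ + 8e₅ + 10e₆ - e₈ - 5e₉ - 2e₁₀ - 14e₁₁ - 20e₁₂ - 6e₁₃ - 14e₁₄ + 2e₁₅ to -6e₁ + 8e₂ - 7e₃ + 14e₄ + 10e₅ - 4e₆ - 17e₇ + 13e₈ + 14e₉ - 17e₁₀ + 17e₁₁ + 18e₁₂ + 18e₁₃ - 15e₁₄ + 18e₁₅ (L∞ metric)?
38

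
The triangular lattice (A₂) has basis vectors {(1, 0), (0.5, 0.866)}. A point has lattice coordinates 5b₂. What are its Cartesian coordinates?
(2.5, 4.33)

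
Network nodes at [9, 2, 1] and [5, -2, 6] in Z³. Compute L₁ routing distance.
13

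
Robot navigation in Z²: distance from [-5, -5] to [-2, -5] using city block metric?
3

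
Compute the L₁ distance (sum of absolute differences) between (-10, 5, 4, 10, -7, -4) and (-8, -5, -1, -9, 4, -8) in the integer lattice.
51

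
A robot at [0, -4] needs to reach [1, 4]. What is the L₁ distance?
9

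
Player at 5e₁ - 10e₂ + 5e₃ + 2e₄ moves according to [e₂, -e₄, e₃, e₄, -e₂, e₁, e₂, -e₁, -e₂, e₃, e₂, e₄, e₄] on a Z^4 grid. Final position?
(5, -9, 7, 4)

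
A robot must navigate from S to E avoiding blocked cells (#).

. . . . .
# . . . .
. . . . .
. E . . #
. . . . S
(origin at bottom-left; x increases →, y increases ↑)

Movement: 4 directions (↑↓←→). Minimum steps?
4
(one shortest path: (4, 0) → (3, 0) → (2, 0) → (1, 0) → (1, 1))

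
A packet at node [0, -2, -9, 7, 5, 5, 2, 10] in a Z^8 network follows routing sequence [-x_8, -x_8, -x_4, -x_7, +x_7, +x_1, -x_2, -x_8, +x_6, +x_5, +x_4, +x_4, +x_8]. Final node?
(1, -3, -9, 8, 6, 6, 2, 8)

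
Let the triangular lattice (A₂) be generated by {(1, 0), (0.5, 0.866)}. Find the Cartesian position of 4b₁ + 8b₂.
(8, 6.928)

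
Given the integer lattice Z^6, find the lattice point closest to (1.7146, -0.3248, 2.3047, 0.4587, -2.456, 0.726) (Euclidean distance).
(2, 0, 2, 0, -2, 1)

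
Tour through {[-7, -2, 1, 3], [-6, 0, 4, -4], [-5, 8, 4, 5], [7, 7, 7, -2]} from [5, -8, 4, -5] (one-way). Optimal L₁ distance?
73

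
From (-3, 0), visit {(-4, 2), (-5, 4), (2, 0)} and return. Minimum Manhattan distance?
22
(one optimal route: (-3, 0) → (-4, 2) → (-5, 4) → (2, 0) → (-3, 0))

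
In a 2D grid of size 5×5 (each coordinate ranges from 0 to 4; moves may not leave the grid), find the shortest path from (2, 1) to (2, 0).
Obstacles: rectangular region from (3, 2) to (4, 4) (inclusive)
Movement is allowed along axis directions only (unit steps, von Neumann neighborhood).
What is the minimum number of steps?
1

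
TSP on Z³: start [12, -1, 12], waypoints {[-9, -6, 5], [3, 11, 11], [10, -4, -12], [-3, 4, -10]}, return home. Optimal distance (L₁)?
140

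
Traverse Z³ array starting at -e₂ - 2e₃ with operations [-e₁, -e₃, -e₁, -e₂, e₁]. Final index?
(-1, -2, -3)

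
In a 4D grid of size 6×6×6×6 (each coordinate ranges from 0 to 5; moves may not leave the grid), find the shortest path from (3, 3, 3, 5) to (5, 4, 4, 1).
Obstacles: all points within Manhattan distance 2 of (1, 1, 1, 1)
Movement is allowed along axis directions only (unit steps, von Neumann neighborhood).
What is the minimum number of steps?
8
(one shortest path: (3, 3, 3, 5) → (4, 3, 3, 5) → (5, 3, 3, 5) → (5, 4, 3, 5) → (5, 4, 4, 5) → (5, 4, 4, 4) → (5, 4, 4, 3) → (5, 4, 4, 2) → (5, 4, 4, 1))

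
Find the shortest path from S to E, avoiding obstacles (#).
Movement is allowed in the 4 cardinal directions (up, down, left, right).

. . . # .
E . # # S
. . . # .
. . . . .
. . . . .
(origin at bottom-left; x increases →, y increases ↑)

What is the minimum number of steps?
8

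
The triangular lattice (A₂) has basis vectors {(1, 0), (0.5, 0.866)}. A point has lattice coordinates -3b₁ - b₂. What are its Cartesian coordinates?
(-3.5, -0.866)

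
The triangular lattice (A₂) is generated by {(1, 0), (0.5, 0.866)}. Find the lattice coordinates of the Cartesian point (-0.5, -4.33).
2b₁ - 5b₂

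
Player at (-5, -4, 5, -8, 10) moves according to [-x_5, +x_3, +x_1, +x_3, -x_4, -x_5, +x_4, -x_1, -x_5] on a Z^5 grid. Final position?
(-5, -4, 7, -8, 7)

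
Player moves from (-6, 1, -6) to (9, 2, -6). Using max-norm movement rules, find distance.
15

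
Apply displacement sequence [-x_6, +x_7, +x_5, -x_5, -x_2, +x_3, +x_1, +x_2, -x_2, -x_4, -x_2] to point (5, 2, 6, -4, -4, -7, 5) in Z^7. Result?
(6, 0, 7, -5, -4, -8, 6)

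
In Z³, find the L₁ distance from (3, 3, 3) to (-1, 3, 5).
6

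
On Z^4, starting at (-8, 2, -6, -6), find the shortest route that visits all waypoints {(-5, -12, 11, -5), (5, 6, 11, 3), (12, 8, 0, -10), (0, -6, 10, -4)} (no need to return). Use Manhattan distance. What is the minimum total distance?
106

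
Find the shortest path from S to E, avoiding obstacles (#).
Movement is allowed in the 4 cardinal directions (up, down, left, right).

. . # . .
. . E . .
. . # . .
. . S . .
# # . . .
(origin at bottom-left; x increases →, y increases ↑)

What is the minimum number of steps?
4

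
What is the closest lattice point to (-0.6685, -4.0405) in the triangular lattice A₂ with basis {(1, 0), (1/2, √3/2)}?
(-0.5, -4.33)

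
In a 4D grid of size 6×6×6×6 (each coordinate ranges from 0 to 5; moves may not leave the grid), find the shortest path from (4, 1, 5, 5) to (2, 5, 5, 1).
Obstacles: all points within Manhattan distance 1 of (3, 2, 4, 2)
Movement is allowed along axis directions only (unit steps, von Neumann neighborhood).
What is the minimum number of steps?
10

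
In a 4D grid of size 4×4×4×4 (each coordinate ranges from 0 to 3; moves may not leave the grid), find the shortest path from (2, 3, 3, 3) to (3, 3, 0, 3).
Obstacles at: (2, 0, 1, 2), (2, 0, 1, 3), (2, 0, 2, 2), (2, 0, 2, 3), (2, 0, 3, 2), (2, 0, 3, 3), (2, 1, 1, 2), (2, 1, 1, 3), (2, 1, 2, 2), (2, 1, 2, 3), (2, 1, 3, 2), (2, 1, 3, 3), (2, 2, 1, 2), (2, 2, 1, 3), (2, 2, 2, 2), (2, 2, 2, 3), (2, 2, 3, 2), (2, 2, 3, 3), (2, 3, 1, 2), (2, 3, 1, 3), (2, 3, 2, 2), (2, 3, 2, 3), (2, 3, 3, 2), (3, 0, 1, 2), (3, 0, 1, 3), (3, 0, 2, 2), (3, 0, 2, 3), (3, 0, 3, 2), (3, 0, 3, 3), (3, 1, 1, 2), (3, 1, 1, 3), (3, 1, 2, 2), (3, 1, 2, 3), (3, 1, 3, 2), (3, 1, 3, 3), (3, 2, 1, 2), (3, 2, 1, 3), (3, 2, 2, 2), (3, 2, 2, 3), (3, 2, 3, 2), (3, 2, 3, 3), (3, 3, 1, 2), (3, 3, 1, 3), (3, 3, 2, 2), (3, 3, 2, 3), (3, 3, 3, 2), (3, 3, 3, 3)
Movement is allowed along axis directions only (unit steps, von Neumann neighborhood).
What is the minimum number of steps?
6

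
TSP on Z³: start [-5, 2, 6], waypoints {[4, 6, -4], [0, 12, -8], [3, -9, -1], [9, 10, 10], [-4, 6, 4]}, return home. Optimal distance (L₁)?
118
(one optimal route: (-5, 2, 6) → (3, -9, -1) → (4, 6, -4) → (0, 12, -8) → (9, 10, 10) → (-4, 6, 4) → (-5, 2, 6))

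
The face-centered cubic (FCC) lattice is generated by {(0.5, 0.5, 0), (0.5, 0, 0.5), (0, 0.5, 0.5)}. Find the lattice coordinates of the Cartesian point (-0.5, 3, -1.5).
4b₁ - 5b₂ + 2b₃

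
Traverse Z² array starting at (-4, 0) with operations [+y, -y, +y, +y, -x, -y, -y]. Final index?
(-5, 0)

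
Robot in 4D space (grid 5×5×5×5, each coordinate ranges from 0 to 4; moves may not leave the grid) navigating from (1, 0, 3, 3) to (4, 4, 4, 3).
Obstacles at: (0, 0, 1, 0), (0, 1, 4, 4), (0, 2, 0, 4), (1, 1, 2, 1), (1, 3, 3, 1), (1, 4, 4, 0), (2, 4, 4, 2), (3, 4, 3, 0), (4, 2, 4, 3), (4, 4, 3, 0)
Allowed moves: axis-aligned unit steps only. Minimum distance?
8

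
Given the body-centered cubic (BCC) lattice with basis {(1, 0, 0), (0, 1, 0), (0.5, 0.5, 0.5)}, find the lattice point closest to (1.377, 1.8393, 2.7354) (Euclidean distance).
(1.5, 1.5, 2.5)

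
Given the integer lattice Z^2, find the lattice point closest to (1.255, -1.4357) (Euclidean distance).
(1, -1)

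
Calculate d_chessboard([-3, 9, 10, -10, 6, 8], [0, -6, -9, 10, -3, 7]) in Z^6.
20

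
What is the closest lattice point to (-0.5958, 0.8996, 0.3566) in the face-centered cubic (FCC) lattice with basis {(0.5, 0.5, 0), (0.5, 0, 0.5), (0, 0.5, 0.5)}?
(-0.5, 1, 0.5)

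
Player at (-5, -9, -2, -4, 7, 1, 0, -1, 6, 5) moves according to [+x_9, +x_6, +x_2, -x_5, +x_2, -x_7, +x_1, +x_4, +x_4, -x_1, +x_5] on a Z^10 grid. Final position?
(-5, -7, -2, -2, 7, 2, -1, -1, 7, 5)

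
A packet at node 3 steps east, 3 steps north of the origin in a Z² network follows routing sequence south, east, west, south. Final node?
(3, 1)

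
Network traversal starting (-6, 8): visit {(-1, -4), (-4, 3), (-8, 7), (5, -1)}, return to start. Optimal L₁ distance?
50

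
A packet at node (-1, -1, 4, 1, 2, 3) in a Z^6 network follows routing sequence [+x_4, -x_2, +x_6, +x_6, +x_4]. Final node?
(-1, -2, 4, 3, 2, 5)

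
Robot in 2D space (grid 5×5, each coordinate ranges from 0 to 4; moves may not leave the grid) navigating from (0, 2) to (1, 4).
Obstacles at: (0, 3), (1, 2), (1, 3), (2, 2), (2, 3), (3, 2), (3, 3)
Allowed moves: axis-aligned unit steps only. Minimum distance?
11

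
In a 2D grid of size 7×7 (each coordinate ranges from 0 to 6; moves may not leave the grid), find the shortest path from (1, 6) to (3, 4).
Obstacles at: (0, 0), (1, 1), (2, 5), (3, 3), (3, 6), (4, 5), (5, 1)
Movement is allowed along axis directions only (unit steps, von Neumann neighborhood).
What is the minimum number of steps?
4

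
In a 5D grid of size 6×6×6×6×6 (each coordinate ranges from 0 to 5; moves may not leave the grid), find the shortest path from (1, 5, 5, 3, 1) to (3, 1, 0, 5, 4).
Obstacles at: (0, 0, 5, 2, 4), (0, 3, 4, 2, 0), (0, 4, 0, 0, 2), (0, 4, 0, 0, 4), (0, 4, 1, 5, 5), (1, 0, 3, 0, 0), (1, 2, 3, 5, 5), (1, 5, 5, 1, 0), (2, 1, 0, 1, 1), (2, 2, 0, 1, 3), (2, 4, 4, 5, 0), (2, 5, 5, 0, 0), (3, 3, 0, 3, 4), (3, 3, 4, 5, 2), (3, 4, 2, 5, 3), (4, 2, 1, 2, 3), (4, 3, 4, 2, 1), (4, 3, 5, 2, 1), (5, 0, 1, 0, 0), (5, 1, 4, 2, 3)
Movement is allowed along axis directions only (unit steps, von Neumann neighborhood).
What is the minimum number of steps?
16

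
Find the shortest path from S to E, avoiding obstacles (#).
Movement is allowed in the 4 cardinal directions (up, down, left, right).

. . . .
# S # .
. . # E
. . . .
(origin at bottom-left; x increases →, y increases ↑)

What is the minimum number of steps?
5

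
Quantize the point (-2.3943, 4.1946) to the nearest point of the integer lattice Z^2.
(-2, 4)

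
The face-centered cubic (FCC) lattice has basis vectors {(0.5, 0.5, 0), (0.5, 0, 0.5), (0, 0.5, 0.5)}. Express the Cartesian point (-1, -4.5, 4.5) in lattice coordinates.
-10b₁ + 8b₂ + b₃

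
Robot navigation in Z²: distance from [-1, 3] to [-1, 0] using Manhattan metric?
3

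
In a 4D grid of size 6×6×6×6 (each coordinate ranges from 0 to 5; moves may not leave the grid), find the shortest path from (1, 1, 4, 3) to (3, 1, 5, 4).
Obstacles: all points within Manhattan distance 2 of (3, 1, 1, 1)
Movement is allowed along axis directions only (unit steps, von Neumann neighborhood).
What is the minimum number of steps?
4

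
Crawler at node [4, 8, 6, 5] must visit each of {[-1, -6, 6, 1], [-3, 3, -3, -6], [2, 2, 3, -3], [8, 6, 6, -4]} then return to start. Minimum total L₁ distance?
94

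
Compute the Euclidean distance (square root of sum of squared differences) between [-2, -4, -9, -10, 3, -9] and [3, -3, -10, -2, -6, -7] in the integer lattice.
13.2665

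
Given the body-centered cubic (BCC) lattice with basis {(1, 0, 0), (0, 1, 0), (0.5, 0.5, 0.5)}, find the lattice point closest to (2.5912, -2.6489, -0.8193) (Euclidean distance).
(2.5, -2.5, -0.5)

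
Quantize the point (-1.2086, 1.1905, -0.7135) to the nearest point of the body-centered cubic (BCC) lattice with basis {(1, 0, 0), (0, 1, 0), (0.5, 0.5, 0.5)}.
(-1, 1, -1)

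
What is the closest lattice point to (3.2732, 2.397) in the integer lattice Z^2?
(3, 2)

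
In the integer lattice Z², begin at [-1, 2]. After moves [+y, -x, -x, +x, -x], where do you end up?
(-3, 3)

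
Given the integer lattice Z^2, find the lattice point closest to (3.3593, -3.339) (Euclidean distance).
(3, -3)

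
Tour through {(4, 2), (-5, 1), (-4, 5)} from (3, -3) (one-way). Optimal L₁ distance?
21
(one optimal route: (3, -3) → (4, 2) → (-5, 1) → (-4, 5))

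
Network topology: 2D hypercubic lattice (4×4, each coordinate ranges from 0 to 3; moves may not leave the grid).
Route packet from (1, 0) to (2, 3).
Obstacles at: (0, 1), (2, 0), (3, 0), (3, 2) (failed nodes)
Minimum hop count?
4
(one shortest path: (1, 0) → (1, 1) → (2, 1) → (2, 2) → (2, 3))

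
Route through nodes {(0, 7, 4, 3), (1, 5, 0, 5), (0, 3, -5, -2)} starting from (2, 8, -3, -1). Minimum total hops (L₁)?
34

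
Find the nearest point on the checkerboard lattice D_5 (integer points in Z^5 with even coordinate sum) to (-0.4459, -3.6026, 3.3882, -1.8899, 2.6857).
(0, -4, 3, -2, 3)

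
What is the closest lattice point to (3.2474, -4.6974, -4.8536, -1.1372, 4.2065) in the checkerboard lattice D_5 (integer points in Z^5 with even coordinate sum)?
(3, -5, -5, -1, 4)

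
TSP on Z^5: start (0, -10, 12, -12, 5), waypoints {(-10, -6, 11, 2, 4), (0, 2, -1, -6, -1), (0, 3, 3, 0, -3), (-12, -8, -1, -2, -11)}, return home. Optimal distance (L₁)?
152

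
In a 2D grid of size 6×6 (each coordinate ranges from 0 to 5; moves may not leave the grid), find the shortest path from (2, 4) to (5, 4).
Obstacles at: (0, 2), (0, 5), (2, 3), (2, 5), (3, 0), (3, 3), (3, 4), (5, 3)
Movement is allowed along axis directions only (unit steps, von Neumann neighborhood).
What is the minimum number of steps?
9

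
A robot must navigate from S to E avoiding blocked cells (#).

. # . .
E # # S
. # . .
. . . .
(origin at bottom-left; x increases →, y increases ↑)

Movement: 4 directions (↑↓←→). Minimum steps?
7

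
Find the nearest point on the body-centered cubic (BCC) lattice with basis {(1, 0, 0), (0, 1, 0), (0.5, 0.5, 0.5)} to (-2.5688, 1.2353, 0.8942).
(-2.5, 1.5, 0.5)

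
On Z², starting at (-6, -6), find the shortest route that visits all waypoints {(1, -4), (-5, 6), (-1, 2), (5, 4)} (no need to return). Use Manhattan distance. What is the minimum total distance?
37
(one optimal route: (-6, -6) → (1, -4) → (-1, 2) → (-5, 6) → (5, 4))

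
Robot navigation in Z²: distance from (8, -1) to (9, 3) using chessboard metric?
4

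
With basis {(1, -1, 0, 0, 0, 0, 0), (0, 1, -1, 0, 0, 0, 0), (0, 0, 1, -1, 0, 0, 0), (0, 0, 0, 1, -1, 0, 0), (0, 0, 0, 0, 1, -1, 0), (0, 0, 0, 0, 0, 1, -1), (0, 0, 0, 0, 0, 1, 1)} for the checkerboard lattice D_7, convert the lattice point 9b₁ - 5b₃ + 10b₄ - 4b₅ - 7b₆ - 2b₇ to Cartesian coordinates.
(9, -9, -5, 15, -14, -5, 5)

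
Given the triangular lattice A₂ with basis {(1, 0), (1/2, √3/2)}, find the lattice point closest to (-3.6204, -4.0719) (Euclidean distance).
(-3.5, -4.33)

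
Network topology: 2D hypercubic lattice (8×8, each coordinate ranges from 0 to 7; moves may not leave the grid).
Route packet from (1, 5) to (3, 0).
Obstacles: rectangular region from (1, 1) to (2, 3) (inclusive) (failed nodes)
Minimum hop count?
7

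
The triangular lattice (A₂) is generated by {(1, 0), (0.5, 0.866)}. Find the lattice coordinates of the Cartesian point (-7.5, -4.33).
-5b₁ - 5b₂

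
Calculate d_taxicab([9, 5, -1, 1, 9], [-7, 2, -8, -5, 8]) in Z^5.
33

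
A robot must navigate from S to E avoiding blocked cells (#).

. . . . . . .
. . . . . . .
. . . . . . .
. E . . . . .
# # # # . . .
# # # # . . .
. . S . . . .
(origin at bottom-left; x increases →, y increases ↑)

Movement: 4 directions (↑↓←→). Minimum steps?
8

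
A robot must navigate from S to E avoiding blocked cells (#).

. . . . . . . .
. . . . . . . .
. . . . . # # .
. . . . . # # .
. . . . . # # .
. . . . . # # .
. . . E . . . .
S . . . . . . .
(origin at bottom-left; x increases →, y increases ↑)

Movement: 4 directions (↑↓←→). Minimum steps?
4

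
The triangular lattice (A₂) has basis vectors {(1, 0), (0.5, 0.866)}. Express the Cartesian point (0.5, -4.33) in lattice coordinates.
3b₁ - 5b₂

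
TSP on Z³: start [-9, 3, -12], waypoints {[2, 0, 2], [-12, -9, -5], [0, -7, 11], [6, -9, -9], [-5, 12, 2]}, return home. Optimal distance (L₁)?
136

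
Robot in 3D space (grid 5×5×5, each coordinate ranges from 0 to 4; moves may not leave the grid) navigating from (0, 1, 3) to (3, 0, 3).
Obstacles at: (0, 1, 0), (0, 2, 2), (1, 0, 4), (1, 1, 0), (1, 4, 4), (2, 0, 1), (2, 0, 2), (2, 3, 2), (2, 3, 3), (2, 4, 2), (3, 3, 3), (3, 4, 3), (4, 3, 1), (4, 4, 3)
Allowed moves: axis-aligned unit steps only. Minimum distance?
4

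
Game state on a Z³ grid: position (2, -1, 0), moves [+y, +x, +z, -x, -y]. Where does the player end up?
(2, -1, 1)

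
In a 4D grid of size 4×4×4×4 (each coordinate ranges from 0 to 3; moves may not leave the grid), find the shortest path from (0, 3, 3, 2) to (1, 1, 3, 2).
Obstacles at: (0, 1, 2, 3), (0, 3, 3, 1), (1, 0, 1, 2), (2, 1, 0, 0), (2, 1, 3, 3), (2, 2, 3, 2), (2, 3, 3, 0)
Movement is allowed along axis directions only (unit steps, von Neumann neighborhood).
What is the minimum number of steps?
3
(one shortest path: (0, 3, 3, 2) → (1, 3, 3, 2) → (1, 2, 3, 2) → (1, 1, 3, 2))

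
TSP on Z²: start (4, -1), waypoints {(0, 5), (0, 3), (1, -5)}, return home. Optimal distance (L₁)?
28
(one optimal route: (4, -1) → (0, 5) → (0, 3) → (1, -5) → (4, -1))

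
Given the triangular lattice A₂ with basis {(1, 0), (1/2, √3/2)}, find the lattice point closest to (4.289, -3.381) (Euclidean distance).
(4, -3.464)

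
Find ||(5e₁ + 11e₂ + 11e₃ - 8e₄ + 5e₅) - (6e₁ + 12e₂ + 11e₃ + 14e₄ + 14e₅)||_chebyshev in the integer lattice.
22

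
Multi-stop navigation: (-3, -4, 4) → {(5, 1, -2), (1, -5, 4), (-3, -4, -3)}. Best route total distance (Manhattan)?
31
(one optimal route: (-3, -4, 4) → (1, -5, 4) → (-3, -4, -3) → (5, 1, -2))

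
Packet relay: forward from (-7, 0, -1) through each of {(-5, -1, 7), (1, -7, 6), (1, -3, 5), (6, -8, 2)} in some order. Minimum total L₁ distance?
36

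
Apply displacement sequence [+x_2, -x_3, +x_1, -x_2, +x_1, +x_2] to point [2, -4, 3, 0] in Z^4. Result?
(4, -3, 2, 0)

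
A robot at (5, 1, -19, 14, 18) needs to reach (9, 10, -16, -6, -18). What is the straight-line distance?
42.45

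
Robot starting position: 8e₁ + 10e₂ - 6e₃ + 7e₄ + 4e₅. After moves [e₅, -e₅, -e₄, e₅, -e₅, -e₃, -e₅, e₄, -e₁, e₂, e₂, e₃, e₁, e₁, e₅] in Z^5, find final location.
(9, 12, -6, 7, 4)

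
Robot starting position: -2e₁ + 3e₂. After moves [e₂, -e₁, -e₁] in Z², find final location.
(-4, 4)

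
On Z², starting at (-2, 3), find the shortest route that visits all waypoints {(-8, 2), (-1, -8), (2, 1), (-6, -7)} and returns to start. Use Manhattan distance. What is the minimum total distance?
42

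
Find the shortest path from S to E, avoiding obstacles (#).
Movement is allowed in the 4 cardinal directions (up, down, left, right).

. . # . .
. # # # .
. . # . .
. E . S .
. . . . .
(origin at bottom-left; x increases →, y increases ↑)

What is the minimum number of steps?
2
(one shortest path: (3, 1) → (2, 1) → (1, 1))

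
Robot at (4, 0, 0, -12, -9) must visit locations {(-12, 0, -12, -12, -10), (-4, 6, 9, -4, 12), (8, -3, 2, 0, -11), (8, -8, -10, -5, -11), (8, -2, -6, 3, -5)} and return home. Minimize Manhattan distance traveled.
216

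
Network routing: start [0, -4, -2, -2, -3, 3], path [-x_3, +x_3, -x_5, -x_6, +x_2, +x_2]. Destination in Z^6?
(0, -2, -2, -2, -4, 2)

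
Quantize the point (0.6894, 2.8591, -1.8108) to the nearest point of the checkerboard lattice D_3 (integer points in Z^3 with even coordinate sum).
(1, 3, -2)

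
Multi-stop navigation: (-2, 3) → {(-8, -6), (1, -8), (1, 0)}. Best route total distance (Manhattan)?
25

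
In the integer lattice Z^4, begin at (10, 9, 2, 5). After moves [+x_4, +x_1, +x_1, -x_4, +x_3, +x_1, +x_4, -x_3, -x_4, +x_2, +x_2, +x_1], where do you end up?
(14, 11, 2, 5)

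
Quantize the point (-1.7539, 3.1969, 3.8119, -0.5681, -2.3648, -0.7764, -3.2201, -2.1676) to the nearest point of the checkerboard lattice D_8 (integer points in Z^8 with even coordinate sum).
(-2, 3, 4, -1, -2, -1, -3, -2)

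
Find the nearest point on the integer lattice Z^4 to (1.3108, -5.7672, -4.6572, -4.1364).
(1, -6, -5, -4)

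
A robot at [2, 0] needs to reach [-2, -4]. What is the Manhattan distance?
8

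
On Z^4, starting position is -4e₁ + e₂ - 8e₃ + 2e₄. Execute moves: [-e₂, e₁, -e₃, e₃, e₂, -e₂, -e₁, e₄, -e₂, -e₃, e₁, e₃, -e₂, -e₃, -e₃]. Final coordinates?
(-3, -2, -10, 3)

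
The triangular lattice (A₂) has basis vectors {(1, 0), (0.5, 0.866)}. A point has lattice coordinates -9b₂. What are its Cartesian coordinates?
(-4.5, -7.794)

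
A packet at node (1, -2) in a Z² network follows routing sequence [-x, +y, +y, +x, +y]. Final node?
(1, 1)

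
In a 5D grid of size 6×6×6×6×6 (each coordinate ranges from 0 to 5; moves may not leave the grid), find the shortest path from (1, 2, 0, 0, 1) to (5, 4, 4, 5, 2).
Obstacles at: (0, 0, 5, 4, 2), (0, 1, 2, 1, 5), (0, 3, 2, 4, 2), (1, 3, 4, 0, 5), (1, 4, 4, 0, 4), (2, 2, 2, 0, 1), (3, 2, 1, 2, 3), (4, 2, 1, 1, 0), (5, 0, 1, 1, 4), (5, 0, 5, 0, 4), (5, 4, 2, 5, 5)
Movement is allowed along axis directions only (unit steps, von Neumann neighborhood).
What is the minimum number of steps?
16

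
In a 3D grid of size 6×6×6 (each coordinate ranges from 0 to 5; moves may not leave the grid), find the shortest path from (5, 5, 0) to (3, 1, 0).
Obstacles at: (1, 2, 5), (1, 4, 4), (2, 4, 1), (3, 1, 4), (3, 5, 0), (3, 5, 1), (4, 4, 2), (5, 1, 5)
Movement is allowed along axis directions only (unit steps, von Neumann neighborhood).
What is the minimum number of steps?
6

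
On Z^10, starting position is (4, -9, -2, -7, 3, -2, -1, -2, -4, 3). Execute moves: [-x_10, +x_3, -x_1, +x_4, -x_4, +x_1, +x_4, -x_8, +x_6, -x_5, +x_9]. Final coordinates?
(4, -9, -1, -6, 2, -1, -1, -3, -3, 2)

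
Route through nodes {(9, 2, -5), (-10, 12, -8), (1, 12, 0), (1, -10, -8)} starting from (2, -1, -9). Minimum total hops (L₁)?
76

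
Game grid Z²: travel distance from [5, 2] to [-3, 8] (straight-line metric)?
10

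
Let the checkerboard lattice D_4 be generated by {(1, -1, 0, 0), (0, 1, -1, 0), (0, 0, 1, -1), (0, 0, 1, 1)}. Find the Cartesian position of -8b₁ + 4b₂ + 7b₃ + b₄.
(-8, 12, 4, -6)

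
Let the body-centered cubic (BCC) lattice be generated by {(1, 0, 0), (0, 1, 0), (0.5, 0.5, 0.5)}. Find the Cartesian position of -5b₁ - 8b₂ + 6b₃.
(-2, -5, 3)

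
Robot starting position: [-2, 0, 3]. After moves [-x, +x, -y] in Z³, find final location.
(-2, -1, 3)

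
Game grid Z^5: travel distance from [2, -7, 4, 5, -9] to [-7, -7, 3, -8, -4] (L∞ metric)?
13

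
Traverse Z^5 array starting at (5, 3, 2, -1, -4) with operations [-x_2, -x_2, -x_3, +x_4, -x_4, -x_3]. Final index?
(5, 1, 0, -1, -4)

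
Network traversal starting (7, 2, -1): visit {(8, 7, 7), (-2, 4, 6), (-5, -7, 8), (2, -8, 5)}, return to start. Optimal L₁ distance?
76
(one optimal route: (7, 2, -1) → (8, 7, 7) → (-2, 4, 6) → (-5, -7, 8) → (2, -8, 5) → (7, 2, -1))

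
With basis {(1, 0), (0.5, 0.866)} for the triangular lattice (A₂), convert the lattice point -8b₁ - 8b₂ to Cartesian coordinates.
(-12, -6.928)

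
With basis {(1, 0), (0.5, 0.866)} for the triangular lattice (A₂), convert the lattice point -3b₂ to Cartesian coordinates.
(-1.5, -2.598)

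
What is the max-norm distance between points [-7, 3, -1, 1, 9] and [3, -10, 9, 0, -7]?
16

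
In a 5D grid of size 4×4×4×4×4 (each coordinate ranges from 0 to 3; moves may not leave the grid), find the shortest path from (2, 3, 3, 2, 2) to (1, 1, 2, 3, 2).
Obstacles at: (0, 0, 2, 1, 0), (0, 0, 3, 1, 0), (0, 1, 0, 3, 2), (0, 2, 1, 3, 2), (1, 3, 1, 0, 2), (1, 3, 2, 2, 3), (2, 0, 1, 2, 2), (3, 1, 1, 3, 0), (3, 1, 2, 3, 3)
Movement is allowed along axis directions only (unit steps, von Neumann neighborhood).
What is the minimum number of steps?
5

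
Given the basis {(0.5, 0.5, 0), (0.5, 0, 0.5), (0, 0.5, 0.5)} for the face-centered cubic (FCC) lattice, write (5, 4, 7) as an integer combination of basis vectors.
2b₁ + 8b₂ + 6b₃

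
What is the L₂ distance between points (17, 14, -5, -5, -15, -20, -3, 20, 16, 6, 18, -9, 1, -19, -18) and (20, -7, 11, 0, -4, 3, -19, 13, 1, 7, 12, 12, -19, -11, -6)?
54.7449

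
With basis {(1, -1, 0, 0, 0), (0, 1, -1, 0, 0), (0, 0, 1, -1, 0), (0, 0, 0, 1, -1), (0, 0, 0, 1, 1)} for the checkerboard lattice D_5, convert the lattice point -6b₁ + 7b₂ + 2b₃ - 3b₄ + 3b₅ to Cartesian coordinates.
(-6, 13, -5, -2, 6)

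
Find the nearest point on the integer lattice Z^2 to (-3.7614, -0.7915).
(-4, -1)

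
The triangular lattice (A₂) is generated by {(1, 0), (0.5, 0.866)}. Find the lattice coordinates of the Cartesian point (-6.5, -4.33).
-4b₁ - 5b₂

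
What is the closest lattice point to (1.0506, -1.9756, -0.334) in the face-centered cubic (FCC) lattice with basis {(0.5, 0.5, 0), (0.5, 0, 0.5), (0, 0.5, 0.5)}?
(1, -2, 0)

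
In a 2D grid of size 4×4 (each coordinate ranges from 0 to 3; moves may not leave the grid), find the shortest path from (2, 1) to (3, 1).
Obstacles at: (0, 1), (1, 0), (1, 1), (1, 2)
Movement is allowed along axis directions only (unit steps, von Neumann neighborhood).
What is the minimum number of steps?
1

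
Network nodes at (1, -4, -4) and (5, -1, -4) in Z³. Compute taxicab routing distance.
7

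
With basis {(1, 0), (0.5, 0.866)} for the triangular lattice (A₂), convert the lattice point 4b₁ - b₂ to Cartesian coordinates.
(3.5, -0.866)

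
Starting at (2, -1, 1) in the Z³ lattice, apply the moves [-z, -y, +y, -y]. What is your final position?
(2, -2, 0)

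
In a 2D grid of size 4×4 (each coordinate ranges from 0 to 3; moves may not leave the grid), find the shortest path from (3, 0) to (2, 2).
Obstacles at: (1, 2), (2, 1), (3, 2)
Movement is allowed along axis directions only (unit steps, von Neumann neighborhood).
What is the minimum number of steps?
9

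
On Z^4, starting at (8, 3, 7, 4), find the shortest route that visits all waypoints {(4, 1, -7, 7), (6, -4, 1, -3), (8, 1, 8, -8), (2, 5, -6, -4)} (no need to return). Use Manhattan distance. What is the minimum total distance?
73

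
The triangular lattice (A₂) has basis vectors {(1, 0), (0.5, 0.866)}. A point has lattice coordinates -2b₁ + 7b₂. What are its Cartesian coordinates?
(1.5, 6.062)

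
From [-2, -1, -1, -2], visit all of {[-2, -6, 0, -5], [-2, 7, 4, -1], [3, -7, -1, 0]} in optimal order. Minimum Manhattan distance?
46
(one optimal route: (-2, -1, -1, -2) → (-2, -6, 0, -5) → (3, -7, -1, 0) → (-2, 7, 4, -1))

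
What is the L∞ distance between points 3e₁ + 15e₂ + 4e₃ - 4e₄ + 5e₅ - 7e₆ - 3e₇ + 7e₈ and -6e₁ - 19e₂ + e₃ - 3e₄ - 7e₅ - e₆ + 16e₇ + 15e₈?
34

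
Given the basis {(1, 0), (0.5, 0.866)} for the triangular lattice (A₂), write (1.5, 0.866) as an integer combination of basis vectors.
b₁ + b₂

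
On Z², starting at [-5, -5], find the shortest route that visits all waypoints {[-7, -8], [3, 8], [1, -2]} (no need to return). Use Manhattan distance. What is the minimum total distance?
31
(one optimal route: (-5, -5) → (-7, -8) → (1, -2) → (3, 8))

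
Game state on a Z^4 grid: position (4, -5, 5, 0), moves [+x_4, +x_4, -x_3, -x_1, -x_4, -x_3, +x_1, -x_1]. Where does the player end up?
(3, -5, 3, 1)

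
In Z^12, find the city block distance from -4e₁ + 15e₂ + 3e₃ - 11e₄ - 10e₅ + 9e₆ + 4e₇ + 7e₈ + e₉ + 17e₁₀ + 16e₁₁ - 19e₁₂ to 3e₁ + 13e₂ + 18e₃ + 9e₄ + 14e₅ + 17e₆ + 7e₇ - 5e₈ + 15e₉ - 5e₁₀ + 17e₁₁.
147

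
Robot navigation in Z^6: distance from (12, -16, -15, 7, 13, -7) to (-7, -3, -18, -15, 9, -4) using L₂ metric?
32.3728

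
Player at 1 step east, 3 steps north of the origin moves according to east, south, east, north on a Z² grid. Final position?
(3, 3)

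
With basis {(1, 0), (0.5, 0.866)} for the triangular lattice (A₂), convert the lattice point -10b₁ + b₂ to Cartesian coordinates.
(-9.5, 0.866)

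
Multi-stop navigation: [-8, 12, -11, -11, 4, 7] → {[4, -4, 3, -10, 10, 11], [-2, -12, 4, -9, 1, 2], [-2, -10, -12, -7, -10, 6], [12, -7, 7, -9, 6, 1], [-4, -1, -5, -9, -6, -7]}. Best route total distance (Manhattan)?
179
(one optimal route: (-8, 12, -11, -11, 4, 7) → (-4, -1, -5, -9, -6, -7) → (-2, -10, -12, -7, -10, 6) → (-2, -12, 4, -9, 1, 2) → (12, -7, 7, -9, 6, 1) → (4, -4, 3, -10, 10, 11))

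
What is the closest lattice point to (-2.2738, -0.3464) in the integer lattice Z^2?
(-2, 0)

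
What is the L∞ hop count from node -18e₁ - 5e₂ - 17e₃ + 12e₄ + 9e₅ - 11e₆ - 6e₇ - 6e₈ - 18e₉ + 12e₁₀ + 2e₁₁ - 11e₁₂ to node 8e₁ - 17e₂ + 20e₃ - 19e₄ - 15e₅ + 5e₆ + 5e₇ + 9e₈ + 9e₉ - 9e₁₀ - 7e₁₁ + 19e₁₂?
37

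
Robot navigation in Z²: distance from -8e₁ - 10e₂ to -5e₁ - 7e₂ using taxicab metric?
6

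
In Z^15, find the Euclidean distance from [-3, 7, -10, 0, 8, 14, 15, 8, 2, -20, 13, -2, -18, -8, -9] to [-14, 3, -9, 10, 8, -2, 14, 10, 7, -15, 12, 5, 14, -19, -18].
42.72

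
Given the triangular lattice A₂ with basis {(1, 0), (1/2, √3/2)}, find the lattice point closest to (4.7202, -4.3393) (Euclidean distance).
(4.5, -4.33)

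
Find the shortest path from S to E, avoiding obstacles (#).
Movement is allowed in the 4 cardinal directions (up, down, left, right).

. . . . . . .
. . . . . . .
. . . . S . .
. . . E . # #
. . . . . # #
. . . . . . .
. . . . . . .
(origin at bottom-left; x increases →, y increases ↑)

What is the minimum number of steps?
2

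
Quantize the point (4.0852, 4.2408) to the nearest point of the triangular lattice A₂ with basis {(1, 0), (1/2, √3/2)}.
(4.5, 4.33)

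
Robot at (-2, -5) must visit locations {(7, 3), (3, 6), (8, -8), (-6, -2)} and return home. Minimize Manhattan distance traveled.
56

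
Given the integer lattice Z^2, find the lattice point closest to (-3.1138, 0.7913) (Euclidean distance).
(-3, 1)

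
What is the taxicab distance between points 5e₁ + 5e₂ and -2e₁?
12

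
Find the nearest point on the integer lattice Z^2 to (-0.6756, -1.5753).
(-1, -2)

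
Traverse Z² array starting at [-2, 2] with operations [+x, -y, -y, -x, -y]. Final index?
(-2, -1)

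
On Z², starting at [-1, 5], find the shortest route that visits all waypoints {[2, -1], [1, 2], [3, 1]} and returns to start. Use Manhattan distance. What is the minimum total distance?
20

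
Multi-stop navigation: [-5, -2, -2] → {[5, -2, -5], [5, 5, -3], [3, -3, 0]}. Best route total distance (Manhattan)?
28
(one optimal route: (-5, -2, -2) → (3, -3, 0) → (5, -2, -5) → (5, 5, -3))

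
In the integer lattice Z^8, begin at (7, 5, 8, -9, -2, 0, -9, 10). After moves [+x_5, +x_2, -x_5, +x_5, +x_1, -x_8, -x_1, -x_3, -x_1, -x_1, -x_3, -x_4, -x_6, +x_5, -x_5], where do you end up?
(5, 6, 6, -10, -1, -1, -9, 9)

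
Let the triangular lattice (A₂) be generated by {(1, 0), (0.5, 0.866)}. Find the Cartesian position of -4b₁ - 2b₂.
(-5, -1.732)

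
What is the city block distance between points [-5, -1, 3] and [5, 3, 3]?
14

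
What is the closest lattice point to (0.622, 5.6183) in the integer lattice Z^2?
(1, 6)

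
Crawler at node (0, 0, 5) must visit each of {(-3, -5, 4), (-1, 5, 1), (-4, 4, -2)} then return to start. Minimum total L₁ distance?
42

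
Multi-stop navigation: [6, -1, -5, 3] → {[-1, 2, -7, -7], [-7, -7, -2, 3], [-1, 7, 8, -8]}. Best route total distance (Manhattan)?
73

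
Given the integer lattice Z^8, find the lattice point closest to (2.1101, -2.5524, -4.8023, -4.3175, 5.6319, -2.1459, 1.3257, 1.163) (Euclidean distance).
(2, -3, -5, -4, 6, -2, 1, 1)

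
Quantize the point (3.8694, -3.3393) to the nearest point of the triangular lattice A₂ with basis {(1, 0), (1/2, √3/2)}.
(4, -3.464)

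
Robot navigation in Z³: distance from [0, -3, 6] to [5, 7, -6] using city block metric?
27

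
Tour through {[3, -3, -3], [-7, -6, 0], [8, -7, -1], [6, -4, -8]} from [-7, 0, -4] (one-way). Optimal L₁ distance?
47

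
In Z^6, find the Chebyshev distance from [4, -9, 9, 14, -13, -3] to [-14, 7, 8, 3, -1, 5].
18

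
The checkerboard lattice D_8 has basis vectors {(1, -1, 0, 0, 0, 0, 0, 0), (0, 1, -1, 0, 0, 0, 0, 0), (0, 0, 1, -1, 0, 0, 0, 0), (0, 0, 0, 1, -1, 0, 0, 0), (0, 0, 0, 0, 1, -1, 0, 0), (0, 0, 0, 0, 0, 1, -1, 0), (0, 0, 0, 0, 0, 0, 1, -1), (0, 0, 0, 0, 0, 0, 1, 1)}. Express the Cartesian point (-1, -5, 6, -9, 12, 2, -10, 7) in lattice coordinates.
-b₁ - 6b₂ - 9b₄ + 3b₅ + 5b₆ - 6b₇ + b₈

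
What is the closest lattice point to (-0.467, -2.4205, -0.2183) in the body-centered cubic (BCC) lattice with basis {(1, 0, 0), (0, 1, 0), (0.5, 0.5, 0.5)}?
(-0.5, -2.5, -0.5)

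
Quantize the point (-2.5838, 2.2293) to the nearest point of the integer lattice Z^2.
(-3, 2)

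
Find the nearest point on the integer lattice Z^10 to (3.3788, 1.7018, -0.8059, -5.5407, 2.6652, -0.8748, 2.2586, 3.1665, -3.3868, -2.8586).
(3, 2, -1, -6, 3, -1, 2, 3, -3, -3)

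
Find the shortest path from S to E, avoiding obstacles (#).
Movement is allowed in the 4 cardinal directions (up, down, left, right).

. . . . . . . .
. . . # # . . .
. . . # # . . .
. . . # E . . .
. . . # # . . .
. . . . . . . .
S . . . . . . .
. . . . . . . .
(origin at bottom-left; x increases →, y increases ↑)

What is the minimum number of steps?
9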